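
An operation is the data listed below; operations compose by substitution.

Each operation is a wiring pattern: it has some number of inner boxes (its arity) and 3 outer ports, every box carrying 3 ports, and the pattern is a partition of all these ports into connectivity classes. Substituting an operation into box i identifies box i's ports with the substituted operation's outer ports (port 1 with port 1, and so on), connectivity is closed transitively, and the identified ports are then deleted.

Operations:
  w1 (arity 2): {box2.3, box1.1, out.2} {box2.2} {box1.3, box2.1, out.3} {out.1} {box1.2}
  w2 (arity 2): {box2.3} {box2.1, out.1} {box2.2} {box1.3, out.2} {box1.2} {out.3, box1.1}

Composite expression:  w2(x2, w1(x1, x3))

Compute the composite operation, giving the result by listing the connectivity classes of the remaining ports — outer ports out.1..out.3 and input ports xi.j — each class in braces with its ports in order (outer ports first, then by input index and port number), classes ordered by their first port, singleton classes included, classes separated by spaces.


{out.1} {out.2, x2.3} {out.3, x2.1} {x1.1, x3.3} {x1.2} {x1.3, x3.1} {x2.2} {x3.2}

Treat the ports identified at w2 as solder joints: merge, then drop.
composing w1 on (x1, x3), with out.j its own outer ports: {out.1} {out.2, x1.1, x3.3} {out.3, x1.3, x3.1} {x1.2} {x3.2}
composing w2 on (x2, x1, x3), with out.j its own outer ports: {out.1} {out.2, x2.3} {out.3, x2.1} {x1.1, x3.3} {x1.2} {x1.3, x3.1} {x2.2} {x3.2}


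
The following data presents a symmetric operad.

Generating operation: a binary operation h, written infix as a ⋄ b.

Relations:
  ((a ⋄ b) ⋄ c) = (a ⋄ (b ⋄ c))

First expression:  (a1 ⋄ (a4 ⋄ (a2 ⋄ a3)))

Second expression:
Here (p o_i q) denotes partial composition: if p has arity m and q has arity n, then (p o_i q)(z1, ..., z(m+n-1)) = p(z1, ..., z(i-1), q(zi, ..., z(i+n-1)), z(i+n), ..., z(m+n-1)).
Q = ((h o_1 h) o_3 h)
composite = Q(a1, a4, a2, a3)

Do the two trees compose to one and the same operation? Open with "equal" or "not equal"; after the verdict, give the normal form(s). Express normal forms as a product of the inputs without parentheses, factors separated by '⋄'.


equal: each reduces to a1 ⋄ a4 ⋄ a2 ⋄ a3


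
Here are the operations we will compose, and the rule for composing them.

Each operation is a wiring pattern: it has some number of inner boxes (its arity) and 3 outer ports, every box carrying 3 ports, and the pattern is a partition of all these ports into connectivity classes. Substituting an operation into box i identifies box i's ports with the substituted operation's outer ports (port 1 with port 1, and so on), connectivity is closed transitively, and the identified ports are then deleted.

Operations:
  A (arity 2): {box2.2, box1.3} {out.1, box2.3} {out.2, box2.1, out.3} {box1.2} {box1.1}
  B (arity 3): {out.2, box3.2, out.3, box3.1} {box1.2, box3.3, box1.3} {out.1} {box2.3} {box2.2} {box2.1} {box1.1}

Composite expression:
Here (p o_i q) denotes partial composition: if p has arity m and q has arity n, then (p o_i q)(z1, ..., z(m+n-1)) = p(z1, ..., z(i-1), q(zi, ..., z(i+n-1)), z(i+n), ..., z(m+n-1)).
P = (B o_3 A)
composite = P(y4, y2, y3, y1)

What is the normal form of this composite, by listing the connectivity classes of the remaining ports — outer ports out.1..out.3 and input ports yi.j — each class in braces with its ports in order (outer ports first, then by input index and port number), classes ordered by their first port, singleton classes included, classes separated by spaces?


{out.1} {out.2, out.3, y1.1, y1.3, y4.2, y4.3} {y1.2, y3.3} {y2.1} {y2.2} {y2.3} {y3.1} {y3.2} {y4.1}


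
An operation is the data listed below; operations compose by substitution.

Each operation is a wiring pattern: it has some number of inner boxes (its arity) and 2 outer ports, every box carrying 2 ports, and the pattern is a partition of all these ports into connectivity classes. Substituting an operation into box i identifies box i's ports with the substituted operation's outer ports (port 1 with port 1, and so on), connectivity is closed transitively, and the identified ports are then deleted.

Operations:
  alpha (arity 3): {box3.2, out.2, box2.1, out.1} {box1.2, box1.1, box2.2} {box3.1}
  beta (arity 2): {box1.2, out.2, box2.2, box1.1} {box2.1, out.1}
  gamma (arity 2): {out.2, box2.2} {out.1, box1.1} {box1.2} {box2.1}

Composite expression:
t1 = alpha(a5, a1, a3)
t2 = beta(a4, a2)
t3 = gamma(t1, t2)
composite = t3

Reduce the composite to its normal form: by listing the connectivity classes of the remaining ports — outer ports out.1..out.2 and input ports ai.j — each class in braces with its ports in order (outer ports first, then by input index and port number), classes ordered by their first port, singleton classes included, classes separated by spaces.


Connectivity passes through glued gamma-boundaries; trace each wire chain.
through alpha, on inputs (a5, a1, a3): {out.1, out.2, a1.1, a3.2} {a1.2, a5.1, a5.2} {a3.1} (out.j = stage outer ports)
through beta, on inputs (a4, a2): {out.1, a2.1} {out.2, a2.2, a4.1, a4.2} (out.j = stage outer ports)
through gamma, on inputs (a5, a1, a3, a4, a2): {out.1, a1.1, a3.2} {out.2, a2.2, a4.1, a4.2} {a1.2, a5.1, a5.2} {a2.1} {a3.1} (out.j = stage outer ports)

{out.1, a1.1, a3.2} {out.2, a2.2, a4.1, a4.2} {a1.2, a5.1, a5.2} {a2.1} {a3.1}


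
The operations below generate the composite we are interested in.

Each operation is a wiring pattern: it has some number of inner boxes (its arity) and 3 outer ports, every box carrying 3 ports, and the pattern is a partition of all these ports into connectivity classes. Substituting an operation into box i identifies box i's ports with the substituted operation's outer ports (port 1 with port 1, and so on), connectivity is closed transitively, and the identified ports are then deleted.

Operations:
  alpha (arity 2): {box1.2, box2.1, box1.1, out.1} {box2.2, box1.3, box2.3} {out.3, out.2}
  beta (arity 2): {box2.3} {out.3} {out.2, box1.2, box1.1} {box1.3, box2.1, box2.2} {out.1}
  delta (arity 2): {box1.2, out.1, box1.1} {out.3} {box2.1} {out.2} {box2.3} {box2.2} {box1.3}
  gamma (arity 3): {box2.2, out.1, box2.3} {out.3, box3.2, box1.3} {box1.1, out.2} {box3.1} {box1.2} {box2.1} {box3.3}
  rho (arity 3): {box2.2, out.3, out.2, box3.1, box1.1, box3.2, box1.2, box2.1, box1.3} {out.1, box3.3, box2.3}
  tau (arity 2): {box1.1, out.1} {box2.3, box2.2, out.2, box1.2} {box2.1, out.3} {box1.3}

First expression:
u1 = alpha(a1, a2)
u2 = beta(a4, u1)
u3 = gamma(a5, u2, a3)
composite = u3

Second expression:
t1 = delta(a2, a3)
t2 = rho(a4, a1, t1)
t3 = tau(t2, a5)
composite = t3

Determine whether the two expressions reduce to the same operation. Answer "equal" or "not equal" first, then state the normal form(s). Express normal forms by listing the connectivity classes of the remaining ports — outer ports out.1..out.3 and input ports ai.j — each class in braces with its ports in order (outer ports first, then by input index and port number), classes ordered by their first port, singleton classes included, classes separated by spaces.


Normal form of the first expression: {out.1, a4.1, a4.2} {out.2, a5.1} {out.3, a3.2, a5.3} {a1.1, a1.2, a2.1, a4.3} {a1.3, a2.2, a2.3} {a3.1} {a3.3} {a5.2}
Normal form of the second expression: {out.1, a1.3} {out.2, a1.1, a1.2, a2.1, a2.2, a4.1, a4.2, a4.3, a5.2, a5.3} {out.3, a5.1} {a2.3} {a3.1} {a3.2} {a3.3}
The forms do not match — not equal.

not equal: they reduce to {out.1, a4.1, a4.2} {out.2, a5.1} {out.3, a3.2, a5.3} {a1.1, a1.2, a2.1, a4.3} {a1.3, a2.2, a2.3} {a3.1} {a3.3} {a5.2} and {out.1, a1.3} {out.2, a1.1, a1.2, a2.1, a2.2, a4.1, a4.2, a4.3, a5.2, a5.3} {out.3, a5.1} {a2.3} {a3.1} {a3.2} {a3.3}


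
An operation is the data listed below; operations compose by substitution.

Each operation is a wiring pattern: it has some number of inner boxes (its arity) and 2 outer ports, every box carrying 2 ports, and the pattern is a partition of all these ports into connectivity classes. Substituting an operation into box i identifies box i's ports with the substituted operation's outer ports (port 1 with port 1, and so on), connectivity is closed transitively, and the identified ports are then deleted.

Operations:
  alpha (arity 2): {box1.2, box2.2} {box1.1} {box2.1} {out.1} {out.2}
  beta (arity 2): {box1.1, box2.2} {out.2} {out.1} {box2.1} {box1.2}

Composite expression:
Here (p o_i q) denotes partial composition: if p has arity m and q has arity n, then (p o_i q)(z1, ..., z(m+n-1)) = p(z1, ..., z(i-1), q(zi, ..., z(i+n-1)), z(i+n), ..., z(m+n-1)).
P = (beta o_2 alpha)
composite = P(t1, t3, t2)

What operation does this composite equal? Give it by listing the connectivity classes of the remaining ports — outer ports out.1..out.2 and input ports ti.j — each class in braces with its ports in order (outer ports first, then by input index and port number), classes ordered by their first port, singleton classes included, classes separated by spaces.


{out.1} {out.2} {t1.1} {t1.2} {t2.1} {t2.2, t3.2} {t3.1}

Substituting into beta glues patterns; closure does the rest.
stage alpha: inputs (t3, t2), connectivity {out.1} {out.2} {t2.1} {t2.2, t3.2} {t3.1}, out.j its boundary
stage beta: inputs (t1, t3, t2), connectivity {out.1} {out.2} {t1.1} {t1.2} {t2.1} {t2.2, t3.2} {t3.1}, out.j its boundary


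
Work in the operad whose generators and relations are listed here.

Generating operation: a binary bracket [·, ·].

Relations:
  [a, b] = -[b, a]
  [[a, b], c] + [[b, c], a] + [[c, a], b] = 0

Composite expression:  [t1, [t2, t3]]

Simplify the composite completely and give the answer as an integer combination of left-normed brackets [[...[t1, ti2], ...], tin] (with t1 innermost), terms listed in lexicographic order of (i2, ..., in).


[[t1, t2], t3] - [[t1, t3], t2]


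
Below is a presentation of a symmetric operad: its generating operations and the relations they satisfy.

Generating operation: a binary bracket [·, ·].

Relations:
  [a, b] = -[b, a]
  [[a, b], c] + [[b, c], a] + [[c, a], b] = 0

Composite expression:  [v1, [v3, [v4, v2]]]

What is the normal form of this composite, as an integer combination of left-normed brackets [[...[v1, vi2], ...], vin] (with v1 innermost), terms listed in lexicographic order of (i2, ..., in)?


[[[v1, v2], v4], v3] - [[[v1, v3], v2], v4] + [[[v1, v3], v4], v2] - [[[v1, v4], v2], v3]

Left-normed coefficients sit on the v1-initial expansion words.
Composite bracket: [v1, [v3, [v4, v2]]]
Applying ab - ba throughout gives 8 signed words (2^3 = 8).
Keep just the words that open with v1:
  v1v2v4v3 (sign +1) contributes +[[[v1, v2], v4], v3]
  v1v3v2v4 (sign -1) contributes -[[[v1, v3], v2], v4]
  v1v3v4v2 (sign +1) contributes +[[[v1, v3], v4], v2]
  v1v4v2v3 (sign -1) contributes -[[[v1, v4], v2], v3]


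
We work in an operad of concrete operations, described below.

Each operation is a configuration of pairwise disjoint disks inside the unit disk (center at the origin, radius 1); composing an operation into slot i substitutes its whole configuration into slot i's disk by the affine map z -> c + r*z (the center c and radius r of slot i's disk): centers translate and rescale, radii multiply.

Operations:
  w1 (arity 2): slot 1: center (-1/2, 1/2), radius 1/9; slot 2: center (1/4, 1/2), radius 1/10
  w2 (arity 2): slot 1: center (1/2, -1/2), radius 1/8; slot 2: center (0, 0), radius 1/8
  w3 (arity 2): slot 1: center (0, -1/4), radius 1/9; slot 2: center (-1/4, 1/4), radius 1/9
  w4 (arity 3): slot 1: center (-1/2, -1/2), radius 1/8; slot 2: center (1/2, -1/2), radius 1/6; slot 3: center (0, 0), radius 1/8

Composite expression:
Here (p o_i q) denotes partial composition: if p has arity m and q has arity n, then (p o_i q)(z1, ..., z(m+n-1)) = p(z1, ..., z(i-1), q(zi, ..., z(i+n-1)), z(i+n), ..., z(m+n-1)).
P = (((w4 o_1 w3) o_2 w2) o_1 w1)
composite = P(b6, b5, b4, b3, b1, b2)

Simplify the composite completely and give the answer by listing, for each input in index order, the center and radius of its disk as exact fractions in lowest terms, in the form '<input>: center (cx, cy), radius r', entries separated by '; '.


b1: center (1/2, -1/2), radius 1/6; b2: center (0, 0), radius 1/8; b3: center (-17/32, -15/32), radius 1/576; b4: center (-151/288, -137/288), radius 1/576; b5: center (-143/288, -151/288), radius 1/720; b6: center (-73/144, -151/288), radius 1/648

Affine substitution under w4: radii multiply and b-centers shift.
input b6: composing its 3 substitution steps yields center (-73/144, -151/288), radius 1/648
input b5: composing its 3 substitution steps yields center (-143/288, -151/288), radius 1/720
input b4: composing its 3 substitution steps yields center (-151/288, -137/288), radius 1/576
input b3: composing its 3 substitution steps yields center (-17/32, -15/32), radius 1/576
input b1: composing its 1 substitution step yields center (1/2, -1/2), radius 1/6
input b2: composing its 1 substitution step yields center (0, 0), radius 1/8


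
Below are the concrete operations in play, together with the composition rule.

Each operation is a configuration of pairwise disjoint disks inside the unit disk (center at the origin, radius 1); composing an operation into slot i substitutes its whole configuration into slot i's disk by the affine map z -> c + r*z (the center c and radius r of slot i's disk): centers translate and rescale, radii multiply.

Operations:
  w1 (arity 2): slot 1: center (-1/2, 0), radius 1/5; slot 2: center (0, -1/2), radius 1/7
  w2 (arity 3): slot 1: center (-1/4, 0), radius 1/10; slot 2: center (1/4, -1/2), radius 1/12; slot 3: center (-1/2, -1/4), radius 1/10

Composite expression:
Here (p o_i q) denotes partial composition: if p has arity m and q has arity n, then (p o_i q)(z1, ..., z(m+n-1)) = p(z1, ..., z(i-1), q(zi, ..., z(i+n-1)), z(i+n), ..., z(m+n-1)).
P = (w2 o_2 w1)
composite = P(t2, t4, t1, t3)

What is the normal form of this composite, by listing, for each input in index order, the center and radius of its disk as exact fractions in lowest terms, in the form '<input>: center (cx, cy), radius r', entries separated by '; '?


Follow each t-input down from w2: c' goes to c + r*c', radius to r*r'.
for t2, the 1-step affine chain lands on center (-1/4, 0), radius 1/10
for t4, the 2-step affine chain lands on center (5/24, -1/2), radius 1/60
for t1, the 2-step affine chain lands on center (1/4, -13/24), radius 1/84
for t3, the 1-step affine chain lands on center (-1/2, -1/4), radius 1/10

t1: center (1/4, -13/24), radius 1/84; t2: center (-1/4, 0), radius 1/10; t3: center (-1/2, -1/4), radius 1/10; t4: center (5/24, -1/2), radius 1/60


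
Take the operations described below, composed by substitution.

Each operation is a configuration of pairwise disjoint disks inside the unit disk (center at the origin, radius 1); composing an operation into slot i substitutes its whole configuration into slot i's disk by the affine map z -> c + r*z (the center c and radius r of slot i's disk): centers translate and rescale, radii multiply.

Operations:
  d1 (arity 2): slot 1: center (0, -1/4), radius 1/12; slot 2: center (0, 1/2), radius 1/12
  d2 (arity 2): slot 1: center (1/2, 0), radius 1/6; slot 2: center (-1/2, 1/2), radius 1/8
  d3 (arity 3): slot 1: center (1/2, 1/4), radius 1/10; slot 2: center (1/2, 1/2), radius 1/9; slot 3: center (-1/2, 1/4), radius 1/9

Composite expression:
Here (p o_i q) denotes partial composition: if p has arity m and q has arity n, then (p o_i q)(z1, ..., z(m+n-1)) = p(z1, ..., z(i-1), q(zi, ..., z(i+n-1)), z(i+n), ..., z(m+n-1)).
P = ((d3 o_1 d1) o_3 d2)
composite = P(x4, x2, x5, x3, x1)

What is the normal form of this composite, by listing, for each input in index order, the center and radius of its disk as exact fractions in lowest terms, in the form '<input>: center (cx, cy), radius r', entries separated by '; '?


x1: center (-1/2, 1/4), radius 1/9; x2: center (1/2, 3/10), radius 1/120; x3: center (4/9, 5/9), radius 1/72; x4: center (1/2, 9/40), radius 1/120; x5: center (5/9, 1/2), radius 1/54

Each x-disk chains the slot maps above it in d3; radii multiply.
tracing x4 down its 2-map path: center (1/2, 9/40), radius 1/120
tracing x2 down its 2-map path: center (1/2, 3/10), radius 1/120
tracing x5 down its 2-map path: center (5/9, 1/2), radius 1/54
tracing x3 down its 2-map path: center (4/9, 5/9), radius 1/72
tracing x1 down its 1-map path: center (-1/2, 1/4), radius 1/9


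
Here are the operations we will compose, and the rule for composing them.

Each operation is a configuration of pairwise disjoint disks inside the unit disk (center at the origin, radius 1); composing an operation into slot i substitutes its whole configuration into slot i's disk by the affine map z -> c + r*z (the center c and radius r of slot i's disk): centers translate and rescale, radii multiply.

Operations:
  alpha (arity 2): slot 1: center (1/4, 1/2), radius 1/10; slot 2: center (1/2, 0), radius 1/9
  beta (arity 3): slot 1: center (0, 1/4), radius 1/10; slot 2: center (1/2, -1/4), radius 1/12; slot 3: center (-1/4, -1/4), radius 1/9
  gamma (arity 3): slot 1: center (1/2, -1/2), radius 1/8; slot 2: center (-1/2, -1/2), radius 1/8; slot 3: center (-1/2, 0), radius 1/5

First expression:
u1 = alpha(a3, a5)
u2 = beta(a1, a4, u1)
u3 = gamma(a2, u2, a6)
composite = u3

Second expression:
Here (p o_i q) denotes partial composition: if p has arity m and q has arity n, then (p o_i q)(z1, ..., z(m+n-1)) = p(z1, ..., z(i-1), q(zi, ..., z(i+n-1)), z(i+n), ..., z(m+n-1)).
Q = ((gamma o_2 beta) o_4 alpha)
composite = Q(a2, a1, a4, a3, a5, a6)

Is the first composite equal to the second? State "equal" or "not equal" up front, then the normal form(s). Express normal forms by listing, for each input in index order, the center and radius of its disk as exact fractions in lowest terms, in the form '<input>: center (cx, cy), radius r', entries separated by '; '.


equal: each reduces to a1: center (-1/2, -15/32), radius 1/80; a2: center (1/2, -1/2), radius 1/8; a3: center (-19/36, -151/288), radius 1/720; a4: center (-7/16, -17/32), radius 1/96; a5: center (-151/288, -17/32), radius 1/648; a6: center (-1/2, 0), radius 1/5

The first expression reduces to a1: center (-1/2, -15/32), radius 1/80; a2: center (1/2, -1/2), radius 1/8; a3: center (-19/36, -151/288), radius 1/720; a4: center (-7/16, -17/32), radius 1/96; a5: center (-151/288, -17/32), radius 1/648; a6: center (-1/2, 0), radius 1/5
The second expression reduces to a1: center (-1/2, -15/32), radius 1/80; a2: center (1/2, -1/2), radius 1/8; a3: center (-19/36, -151/288), radius 1/720; a4: center (-7/16, -17/32), radius 1/96; a5: center (-151/288, -17/32), radius 1/648; a6: center (-1/2, 0), radius 1/5
The normal forms match — equal.


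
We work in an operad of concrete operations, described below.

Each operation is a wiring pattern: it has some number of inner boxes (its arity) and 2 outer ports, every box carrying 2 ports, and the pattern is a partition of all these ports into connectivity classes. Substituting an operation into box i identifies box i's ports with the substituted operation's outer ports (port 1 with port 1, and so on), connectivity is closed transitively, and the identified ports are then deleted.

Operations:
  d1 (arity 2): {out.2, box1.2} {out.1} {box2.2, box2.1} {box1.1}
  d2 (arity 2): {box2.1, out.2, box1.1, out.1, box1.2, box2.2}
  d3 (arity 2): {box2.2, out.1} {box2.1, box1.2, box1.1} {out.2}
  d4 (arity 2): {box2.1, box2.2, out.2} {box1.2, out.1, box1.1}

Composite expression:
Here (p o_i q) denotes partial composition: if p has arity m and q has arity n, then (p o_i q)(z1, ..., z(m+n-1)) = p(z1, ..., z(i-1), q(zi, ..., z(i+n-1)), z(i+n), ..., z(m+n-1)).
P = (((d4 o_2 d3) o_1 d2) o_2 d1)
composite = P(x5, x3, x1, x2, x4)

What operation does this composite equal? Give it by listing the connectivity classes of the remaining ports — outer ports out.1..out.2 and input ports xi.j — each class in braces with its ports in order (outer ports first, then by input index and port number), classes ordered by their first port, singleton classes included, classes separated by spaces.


{out.1, x3.2, x5.1, x5.2} {out.2, x4.2} {x1.1, x1.2} {x2.1, x2.2, x4.1} {x3.1}


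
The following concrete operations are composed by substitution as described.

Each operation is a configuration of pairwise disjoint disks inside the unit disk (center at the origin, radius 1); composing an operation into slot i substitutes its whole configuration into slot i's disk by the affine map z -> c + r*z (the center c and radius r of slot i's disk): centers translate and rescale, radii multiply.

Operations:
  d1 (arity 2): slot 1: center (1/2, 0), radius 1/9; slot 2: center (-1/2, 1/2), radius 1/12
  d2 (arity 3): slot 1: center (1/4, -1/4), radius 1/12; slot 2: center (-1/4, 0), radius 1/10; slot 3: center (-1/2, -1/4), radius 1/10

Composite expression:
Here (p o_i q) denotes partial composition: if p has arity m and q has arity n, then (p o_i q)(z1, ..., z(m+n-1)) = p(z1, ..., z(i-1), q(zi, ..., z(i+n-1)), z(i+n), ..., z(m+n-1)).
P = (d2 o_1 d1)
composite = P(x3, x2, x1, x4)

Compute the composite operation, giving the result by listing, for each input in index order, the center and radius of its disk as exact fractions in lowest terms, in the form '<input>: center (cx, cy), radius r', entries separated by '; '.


Follow each x-input down from d2: c' goes to c + r*c', radius to r*r'.
input x3: applying the 2 nested substitutions gives center (7/24, -1/4), radius 1/108
input x2: applying the 2 nested substitutions gives center (5/24, -5/24), radius 1/144
input x1: applying the 1 nested substitution gives center (-1/4, 0), radius 1/10
input x4: applying the 1 nested substitution gives center (-1/2, -1/4), radius 1/10

x1: center (-1/4, 0), radius 1/10; x2: center (5/24, -5/24), radius 1/144; x3: center (7/24, -1/4), radius 1/108; x4: center (-1/2, -1/4), radius 1/10


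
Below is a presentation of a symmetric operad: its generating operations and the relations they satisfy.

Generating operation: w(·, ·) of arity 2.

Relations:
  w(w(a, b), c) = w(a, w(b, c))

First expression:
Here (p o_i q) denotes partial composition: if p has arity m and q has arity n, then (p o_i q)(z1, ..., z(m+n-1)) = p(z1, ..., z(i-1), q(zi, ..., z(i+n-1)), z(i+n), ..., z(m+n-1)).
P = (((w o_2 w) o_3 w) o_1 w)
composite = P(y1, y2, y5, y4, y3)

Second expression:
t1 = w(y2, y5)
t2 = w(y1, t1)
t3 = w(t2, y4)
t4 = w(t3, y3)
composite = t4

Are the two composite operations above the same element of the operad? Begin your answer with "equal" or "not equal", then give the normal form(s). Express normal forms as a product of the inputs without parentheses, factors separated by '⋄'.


equal; the common form is y1 ⋄ y2 ⋄ y5 ⋄ y4 ⋄ y3

The first composite normalizes to y1 ⋄ y2 ⋄ y5 ⋄ y4 ⋄ y3
The second composite normalizes to y1 ⋄ y2 ⋄ y5 ⋄ y4 ⋄ y3
Same normal form: equal.


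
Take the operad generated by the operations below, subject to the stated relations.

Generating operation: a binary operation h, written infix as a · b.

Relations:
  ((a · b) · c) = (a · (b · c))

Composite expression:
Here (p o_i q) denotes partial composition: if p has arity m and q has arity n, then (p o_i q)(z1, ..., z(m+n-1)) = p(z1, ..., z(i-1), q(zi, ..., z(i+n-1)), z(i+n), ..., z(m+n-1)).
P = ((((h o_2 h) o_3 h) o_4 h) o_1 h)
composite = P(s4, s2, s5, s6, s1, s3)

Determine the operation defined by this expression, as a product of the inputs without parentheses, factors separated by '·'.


s4 · s2 · s5 · s6 · s1 · s3

Under associativity of h, the answer is the s's in reading order.
(s4 · s2) spells out as s4 · s2
(s1 · s3) spells out as s1 · s3
(s6 · (s1 · s3)) spells out as s6 · s1 · s3
(s5 · (s6 · (s1 · s3))) spells out as s5 · s6 · s1 · s3
((s4 · s2) · (s5 · (s6 · (s1 · s3)))) spells out as s4 · s2 · s5 · s6 · s1 · s3


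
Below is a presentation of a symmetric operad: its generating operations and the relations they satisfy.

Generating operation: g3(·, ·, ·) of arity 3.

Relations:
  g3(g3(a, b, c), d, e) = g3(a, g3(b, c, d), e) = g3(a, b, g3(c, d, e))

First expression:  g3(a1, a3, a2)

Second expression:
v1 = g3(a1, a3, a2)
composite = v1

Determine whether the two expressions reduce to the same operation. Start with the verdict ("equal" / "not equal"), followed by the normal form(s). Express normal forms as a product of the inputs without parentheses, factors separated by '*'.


In normal form, the first expression is a1 * a3 * a2
In normal form, the second expression is a1 * a3 * a2
Identical normal forms: equal.

equal; both compose to a1 * a3 * a2


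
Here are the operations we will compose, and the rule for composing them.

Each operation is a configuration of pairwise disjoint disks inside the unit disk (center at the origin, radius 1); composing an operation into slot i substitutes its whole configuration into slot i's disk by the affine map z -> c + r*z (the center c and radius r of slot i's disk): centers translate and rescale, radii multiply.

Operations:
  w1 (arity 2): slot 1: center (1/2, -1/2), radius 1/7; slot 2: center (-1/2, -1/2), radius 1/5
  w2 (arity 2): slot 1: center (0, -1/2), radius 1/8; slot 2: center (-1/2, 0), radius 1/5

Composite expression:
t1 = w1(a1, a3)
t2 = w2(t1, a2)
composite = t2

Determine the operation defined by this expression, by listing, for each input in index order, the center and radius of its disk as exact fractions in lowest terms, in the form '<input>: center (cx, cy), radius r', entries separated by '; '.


a1: center (1/16, -9/16), radius 1/56; a2: center (-1/2, 0), radius 1/5; a3: center (-1/16, -9/16), radius 1/40

Only the slot chain above each a matters under w2; compose those maps.
input a1: applying the 2 nested substitutions gives center (1/16, -9/16), radius 1/56
input a3: applying the 2 nested substitutions gives center (-1/16, -9/16), radius 1/40
input a2: applying the 1 nested substitution gives center (-1/2, 0), radius 1/5


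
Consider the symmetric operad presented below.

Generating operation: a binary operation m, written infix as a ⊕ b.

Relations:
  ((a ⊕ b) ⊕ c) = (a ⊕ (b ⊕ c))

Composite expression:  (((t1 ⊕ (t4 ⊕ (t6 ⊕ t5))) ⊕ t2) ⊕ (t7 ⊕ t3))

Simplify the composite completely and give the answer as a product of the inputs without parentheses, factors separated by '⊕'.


Every regrouping of m is equal, so read the t-inputs in written order.
(t6 ⊕ t5) spells out as t6 ⊕ t5
(t4 ⊕ (t6 ⊕ t5)) spells out as t4 ⊕ t6 ⊕ t5
(t1 ⊕ (t4 ⊕ (t6 ⊕ t5))) spells out as t1 ⊕ t4 ⊕ t6 ⊕ t5
((t1 ⊕ (t4 ⊕ (t6 ⊕ t5))) ⊕ t2) spells out as t1 ⊕ t4 ⊕ t6 ⊕ t5 ⊕ t2
(t7 ⊕ t3) spells out as t7 ⊕ t3
(((t1 ⊕ (t4 ⊕ (t6 ⊕ t5))) ⊕ t2) ⊕ (t7 ⊕ t3)) spells out as t1 ⊕ t4 ⊕ t6 ⊕ t5 ⊕ t2 ⊕ t7 ⊕ t3

t1 ⊕ t4 ⊕ t6 ⊕ t5 ⊕ t2 ⊕ t7 ⊕ t3


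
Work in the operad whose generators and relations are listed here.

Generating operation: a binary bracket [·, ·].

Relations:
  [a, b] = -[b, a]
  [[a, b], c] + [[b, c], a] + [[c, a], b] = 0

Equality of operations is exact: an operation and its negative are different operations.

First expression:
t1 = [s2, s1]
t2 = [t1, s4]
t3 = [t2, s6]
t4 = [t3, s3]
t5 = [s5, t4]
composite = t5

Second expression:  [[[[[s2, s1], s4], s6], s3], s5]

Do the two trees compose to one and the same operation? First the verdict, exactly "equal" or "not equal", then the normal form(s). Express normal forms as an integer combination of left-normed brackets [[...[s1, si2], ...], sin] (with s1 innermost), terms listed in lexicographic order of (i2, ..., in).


not equal; the first gives [[[[[s1, s2], s4], s6], s3], s5] and the second -[[[[[s1, s2], s4], s6], s3], s5]

The first expression, normalized: [[[[[s1, s2], s4], s6], s3], s5]
The second expression, normalized: -[[[[[s1, s2], s4], s6], s3], s5]
No match — not equal.


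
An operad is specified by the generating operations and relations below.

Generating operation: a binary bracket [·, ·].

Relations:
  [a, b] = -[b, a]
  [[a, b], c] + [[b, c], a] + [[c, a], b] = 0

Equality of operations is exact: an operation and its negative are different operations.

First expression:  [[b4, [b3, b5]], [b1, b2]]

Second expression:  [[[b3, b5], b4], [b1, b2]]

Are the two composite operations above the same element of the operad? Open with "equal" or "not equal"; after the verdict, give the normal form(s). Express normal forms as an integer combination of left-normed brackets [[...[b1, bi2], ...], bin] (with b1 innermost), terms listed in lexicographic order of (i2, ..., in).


not equal; the first gives [[[[b1, b2], b3], b5], b4] - [[[[b1, b2], b4], b3], b5] + [[[[b1, b2], b4], b5], b3] - [[[[b1, b2], b5], b3], b4] and the second -[[[[b1, b2], b3], b5], b4] + [[[[b1, b2], b4], b3], b5] - [[[[b1, b2], b4], b5], b3] + [[[[b1, b2], b5], b3], b4]

Normal form of the first expression: [[[[b1, b2], b3], b5], b4] - [[[[b1, b2], b4], b3], b5] + [[[[b1, b2], b4], b5], b3] - [[[[b1, b2], b5], b3], b4]
Normal form of the second expression: -[[[[b1, b2], b3], b5], b4] + [[[[b1, b2], b4], b3], b5] - [[[[b1, b2], b4], b5], b3] + [[[[b1, b2], b5], b3], b4]
No match — not equal.


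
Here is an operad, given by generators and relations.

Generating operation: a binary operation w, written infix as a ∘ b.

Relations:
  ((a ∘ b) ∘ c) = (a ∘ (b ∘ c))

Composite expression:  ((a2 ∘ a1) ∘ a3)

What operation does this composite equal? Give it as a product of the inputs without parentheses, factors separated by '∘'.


Key point: w is associative — brackets drop, the a-order remains.
(a2 ∘ a1) flattens to a2 ∘ a1
((a2 ∘ a1) ∘ a3) flattens to a2 ∘ a1 ∘ a3

a2 ∘ a1 ∘ a3


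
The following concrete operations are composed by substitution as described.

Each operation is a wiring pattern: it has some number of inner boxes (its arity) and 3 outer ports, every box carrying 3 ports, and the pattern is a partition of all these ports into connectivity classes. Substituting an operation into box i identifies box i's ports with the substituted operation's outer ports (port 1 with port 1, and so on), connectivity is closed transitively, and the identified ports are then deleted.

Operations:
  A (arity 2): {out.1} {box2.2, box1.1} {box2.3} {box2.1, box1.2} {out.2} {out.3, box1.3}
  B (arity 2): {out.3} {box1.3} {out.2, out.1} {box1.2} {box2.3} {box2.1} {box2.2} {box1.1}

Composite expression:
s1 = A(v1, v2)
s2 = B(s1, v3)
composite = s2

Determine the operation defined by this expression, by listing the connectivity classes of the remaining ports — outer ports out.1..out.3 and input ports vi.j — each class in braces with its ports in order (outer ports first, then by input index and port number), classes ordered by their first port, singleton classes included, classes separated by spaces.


{out.1, out.2} {out.3} {v1.1, v2.2} {v1.2, v2.1} {v1.3} {v2.3} {v3.1} {v3.2} {v3.3}

After gluing at B, chains via deleted ports link the v-ports.
composing A on (v1, v2), with out.j its own outer ports: {out.1} {out.2} {out.3, v1.3} {v1.1, v2.2} {v1.2, v2.1} {v2.3}
composing B on (v1, v2, v3), with out.j its own outer ports: {out.1, out.2} {out.3} {v1.1, v2.2} {v1.2, v2.1} {v1.3} {v2.3} {v3.1} {v3.2} {v3.3}


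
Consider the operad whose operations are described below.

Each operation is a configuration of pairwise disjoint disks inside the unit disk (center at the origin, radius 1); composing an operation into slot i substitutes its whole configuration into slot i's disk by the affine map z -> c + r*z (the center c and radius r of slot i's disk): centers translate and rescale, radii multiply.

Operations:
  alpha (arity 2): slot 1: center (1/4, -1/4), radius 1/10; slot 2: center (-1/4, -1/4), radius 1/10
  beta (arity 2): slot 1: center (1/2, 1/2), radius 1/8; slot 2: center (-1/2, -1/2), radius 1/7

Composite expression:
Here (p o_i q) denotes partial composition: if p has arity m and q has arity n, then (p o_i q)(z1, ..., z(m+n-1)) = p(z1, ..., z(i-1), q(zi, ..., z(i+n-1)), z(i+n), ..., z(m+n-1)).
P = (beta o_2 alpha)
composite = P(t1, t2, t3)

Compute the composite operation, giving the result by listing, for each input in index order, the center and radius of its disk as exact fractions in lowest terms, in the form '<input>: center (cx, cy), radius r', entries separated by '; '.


t1: center (1/2, 1/2), radius 1/8; t2: center (-13/28, -15/28), radius 1/70; t3: center (-15/28, -15/28), radius 1/70

Only the slot chain above each t matters under beta; compose those maps.
t1 passes through 1 substitution, ending at center (1/2, 1/2), radius 1/8
t2 passes through 2 substitutions, ending at center (-13/28, -15/28), radius 1/70
t3 passes through 2 substitutions, ending at center (-15/28, -15/28), radius 1/70


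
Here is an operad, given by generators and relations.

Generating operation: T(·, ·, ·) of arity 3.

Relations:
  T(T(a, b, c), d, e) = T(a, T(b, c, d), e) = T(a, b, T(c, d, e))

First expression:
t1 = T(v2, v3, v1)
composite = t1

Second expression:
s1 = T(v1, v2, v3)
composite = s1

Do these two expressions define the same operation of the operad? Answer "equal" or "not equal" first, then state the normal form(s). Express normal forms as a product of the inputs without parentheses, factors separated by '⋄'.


not equal — first v2 ⋄ v3 ⋄ v1, second v1 ⋄ v2 ⋄ v3

The first expression, normalized: v2 ⋄ v3 ⋄ v1
The second expression, normalized: v1 ⋄ v2 ⋄ v3
No match — not equal.


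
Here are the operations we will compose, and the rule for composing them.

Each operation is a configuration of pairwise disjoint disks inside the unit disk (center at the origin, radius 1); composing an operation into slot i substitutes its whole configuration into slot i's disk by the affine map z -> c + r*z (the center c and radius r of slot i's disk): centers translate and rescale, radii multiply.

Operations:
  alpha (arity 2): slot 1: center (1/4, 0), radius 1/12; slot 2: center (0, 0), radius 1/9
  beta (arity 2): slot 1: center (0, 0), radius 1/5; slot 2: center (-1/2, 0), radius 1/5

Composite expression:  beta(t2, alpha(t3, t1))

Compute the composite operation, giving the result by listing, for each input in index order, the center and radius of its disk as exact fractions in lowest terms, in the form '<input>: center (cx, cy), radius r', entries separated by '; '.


Below beta, radii multiply path by path; the t-disk centers shift.
tracing t2 down its 1-map path: center (0, 0), radius 1/5
tracing t3 down its 2-map path: center (-9/20, 0), radius 1/60
tracing t1 down its 2-map path: center (-1/2, 0), radius 1/45

t1: center (-1/2, 0), radius 1/45; t2: center (0, 0), radius 1/5; t3: center (-9/20, 0), radius 1/60


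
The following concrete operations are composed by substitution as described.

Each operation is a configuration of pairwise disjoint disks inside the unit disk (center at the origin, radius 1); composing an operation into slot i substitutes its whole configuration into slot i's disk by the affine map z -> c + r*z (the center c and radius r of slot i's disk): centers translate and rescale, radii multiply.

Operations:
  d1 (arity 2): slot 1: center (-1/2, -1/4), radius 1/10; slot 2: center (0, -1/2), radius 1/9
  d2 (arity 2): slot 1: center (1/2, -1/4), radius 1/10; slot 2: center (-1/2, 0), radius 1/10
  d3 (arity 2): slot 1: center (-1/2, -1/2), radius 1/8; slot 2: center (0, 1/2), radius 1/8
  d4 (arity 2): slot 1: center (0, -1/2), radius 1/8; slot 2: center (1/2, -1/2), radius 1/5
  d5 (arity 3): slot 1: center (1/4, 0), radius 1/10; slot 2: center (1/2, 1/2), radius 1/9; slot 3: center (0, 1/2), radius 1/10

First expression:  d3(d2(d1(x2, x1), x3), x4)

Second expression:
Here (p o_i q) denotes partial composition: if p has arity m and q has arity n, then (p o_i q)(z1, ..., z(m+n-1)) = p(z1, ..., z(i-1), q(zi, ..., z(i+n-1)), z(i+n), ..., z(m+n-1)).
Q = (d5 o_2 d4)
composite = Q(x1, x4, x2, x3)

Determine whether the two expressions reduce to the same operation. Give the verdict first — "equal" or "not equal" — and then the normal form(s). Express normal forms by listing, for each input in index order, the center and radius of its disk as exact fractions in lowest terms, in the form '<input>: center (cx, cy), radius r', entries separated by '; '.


The first expression, normalized: x1: center (-7/16, -43/80), radius 1/720; x2: center (-71/160, -171/320), radius 1/800; x3: center (-9/16, -1/2), radius 1/80; x4: center (0, 1/2), radius 1/8
The second expression, normalized: x1: center (1/4, 0), radius 1/10; x2: center (5/9, 4/9), radius 1/45; x3: center (0, 1/2), radius 1/10; x4: center (1/2, 4/9), radius 1/72
No match — not equal.

not equal; first: x1: center (-7/16, -43/80), radius 1/720; x2: center (-71/160, -171/320), radius 1/800; x3: center (-9/16, -1/2), radius 1/80; x4: center (0, 1/2), radius 1/8; second: x1: center (1/4, 0), radius 1/10; x2: center (5/9, 4/9), radius 1/45; x3: center (0, 1/2), radius 1/10; x4: center (1/2, 4/9), radius 1/72


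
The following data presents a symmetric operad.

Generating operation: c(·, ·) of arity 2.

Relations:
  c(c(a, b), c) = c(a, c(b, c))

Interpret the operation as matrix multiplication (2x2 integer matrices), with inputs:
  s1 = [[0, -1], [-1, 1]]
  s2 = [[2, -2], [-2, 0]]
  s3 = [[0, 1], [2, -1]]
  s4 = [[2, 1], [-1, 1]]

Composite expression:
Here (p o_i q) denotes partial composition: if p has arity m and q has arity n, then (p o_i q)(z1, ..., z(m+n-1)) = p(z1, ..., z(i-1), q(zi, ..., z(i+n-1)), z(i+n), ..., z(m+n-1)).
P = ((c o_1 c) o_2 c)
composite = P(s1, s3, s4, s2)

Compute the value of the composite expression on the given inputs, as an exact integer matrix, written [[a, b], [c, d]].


c(s3, s4) = [[-1, 1], [5, 1]]
c(s1, c(s3, s4)) = [[-5, -1], [6, 0]]
c(c(s1, c(s3, s4)), s2) = [[-8, 10], [12, -12]]

[[-8, 10], [12, -12]]


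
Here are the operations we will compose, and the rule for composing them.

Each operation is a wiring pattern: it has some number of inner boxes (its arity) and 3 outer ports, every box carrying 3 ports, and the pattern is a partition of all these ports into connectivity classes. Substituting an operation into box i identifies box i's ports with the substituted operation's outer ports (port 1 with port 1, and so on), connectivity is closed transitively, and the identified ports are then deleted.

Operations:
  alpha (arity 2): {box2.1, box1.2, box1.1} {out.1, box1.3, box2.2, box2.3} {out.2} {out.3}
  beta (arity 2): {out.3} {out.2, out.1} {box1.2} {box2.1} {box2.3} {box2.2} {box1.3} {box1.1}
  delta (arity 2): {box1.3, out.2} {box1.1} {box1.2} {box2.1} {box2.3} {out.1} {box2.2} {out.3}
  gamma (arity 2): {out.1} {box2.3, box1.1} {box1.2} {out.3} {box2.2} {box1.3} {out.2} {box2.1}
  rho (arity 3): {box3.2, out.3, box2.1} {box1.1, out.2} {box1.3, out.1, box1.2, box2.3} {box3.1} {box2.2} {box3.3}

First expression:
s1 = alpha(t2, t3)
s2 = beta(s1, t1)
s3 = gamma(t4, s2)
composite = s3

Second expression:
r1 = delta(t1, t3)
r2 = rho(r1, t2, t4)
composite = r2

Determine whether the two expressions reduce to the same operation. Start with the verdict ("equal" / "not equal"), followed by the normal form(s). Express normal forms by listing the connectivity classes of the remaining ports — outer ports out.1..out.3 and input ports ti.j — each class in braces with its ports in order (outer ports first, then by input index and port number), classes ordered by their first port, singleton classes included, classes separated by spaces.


not equal — first {out.1} {out.2} {out.3} {t1.1} {t1.2} {t1.3} {t2.1, t2.2, t3.1} {t2.3, t3.2, t3.3} {t4.1} {t4.2} {t4.3}, second {out.1, t1.3, t2.3} {out.2} {out.3, t2.1, t4.2} {t1.1} {t1.2} {t2.2} {t3.1} {t3.2} {t3.3} {t4.1} {t4.3}

Reducing the first expression gives {out.1} {out.2} {out.3} {t1.1} {t1.2} {t1.3} {t2.1, t2.2, t3.1} {t2.3, t3.2, t3.3} {t4.1} {t4.2} {t4.3}
Reducing the second expression gives {out.1, t1.3, t2.3} {out.2} {out.3, t2.1, t4.2} {t1.1} {t1.2} {t2.2} {t3.1} {t3.2} {t3.3} {t4.1} {t4.3}
The forms do not match — not equal.


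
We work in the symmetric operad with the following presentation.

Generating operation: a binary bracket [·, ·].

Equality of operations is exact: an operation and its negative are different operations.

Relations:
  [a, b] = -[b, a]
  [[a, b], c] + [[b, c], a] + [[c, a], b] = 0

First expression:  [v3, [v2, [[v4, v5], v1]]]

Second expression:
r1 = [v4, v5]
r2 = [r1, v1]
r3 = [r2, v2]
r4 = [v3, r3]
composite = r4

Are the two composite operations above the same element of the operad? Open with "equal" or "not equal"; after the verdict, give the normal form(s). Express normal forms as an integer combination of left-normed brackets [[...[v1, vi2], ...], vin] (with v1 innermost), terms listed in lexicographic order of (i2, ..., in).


The first expression, normalized: -[[[[v1, v4], v5], v2], v3] + [[[[v1, v5], v4], v2], v3]
The second expression, normalized: [[[[v1, v4], v5], v2], v3] - [[[[v1, v5], v4], v2], v3]
The normal forms differ: not equal.

not equal: they reduce to -[[[[v1, v4], v5], v2], v3] + [[[[v1, v5], v4], v2], v3] and [[[[v1, v4], v5], v2], v3] - [[[[v1, v5], v4], v2], v3]
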